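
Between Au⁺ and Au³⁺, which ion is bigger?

Au⁺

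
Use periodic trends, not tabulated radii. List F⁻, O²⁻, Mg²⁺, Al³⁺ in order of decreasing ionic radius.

O²⁻ > F⁻ > Mg²⁺ > Al³⁺

All of these have 10 electrons (isoelectronic). With the same electron cloud, the ion with the most protons pulls it in tightest. Nuclear charges: Al³⁺ (Z=13), Mg²⁺ (Z=12), F⁻ (Z=9), O²⁻ (Z=8). Highest Z is smallest.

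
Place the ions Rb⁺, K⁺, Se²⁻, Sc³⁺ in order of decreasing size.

Work out protons and electrons: Sc³⁺ (Z=21, 18 e⁻), K⁺ (Z=19, 18 e⁻), Rb⁺ (Z=37, 36 e⁻), Se²⁻ (Z=34, 36 e⁻). Sc³⁺ < K⁺ (both 18 e⁻, Z=21>19); K⁺ < Rb⁺ (same group, 1 shell fewer); Rb⁺ < Se²⁻ (both 36 e⁻, Z=37>34).

Se²⁻ > Rb⁺ > K⁺ > Sc³⁺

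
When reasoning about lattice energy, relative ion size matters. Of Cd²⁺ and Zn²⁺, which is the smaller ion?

Zn²⁺

These ions sit in one column with identical charge. Each step down the periodic table adds a principal shell, increasing the radius.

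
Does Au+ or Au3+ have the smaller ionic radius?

These are all Au ions. Removing more electrons (higher positive charge) pulls the remaining electrons in closer, so Au3+ is smallest and Au+ is largest.

Au3+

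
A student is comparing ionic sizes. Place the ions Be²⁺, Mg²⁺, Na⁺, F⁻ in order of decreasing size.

F⁻ > Na⁺ > Mg²⁺ > Be²⁺

Electron counts and nuclear charges: Be²⁺ has 2 e⁻ (Z=4), Mg²⁺ has 10 e⁻ (Z=12), Na⁺ has 10 e⁻ (Z=11), F⁻ has 10 e⁻ (Z=9). Be²⁺ < Mg²⁺ (same group, period 2 vs 3); Mg²⁺ < Na⁺ (both 10 e⁻, Z=12>11); Na⁺ < F⁻ (isoelectronic, higher Z=11 is smaller).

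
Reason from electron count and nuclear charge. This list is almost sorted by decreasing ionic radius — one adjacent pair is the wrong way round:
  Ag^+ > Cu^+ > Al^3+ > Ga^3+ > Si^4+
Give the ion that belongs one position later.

Al^3+

Scanning neighbour by neighbour, only Al^3+/Ga^3+ violates a trend: Al^3+ and Ga^3+ are in one column with the same charge; the lighter period-3 ion has one fewer shell and is smaller. That makes Al^3+ the one sitting a position early relative to where it belongs.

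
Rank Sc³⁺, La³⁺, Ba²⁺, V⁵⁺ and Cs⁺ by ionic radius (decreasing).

Cs⁺ > Ba²⁺ > La³⁺ > Sc³⁺ > V⁵⁺

Electron counts and nuclear charges: V⁵⁺: 18 e⁻, Z=23, Sc³⁺: 18 e⁻, Z=21, La³⁺: 54 e⁻, Z=57, Ba²⁺: 54 e⁻, Z=56, Cs⁺: 54 e⁻, Z=55. V⁵⁺ < Sc³⁺ (isoelectronic, higher Z=23 is smaller); Sc³⁺ < La³⁺ (same group, period 4 vs 6); La³⁺ < Ba²⁺ (isoelectronic, higher Z=57 is smaller); Ba²⁺ < Cs⁺ (isoelectronic, higher Z=56 is smaller).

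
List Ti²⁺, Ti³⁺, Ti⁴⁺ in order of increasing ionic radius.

Ti⁴⁺ < Ti³⁺ < Ti²⁺

Same element, different charge: the more highly charged cation has fewer electrons and a greater effective nuclear charge per electron, making Ti⁴⁺ the smallest.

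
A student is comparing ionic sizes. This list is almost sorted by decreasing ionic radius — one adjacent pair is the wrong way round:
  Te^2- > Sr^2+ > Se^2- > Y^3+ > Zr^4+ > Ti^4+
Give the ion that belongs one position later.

Sr^2+

The pair Sr^2+, Se^2- is the wrong way round — both have 36 electrons but Z(Sr)=38 > Z(Se)=34, so Sr^2+ should be the smaller of the two. All other adjacent pairs agree with periodic trends, so Sr^2+ is the misplaced ion.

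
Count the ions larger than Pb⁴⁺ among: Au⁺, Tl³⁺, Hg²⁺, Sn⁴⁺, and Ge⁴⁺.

Ge⁴⁺ has 28 e⁻ (Z=32), Sn⁴⁺ has 46 e⁻ (Z=50), Pb⁴⁺ has 78 e⁻ (Z=82), Tl³⁺ has 78 e⁻ (Z=81), Hg²⁺ has 78 e⁻ (Z=80), Au⁺ has 78 e⁻ (Z=79). Ge⁴⁺ < Sn⁴⁺ (same group, 1 shell fewer); Sn⁴⁺ < Pb⁴⁺ (same group, 1 shell fewer); Pb⁴⁺ < Tl³⁺ (both 78 e⁻, Z=82>81); Tl³⁺ < Hg²⁺ (both 78 e⁻, Z=81>80); Hg²⁺ < Au⁺ (isoelectronic, higher Z=80 is smaller).
Ordering all of them (including Pb⁴⁺) by radius gives Ge⁴⁺ < Sn⁴⁺ < Pb⁴⁺ < Tl³⁺ < Hg²⁺ < Au⁺. That's 3.

3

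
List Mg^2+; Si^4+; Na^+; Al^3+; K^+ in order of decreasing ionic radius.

K^+ > Na^+ > Mg^2+ > Al^3+ > Si^4+

Work out protons and electrons: Si^4+: 10 e⁻, Z=14, Al^3+: 10 e⁻, Z=13, Mg^2+: 10 e⁻, Z=12, Na^+: 10 e⁻, Z=11, K^+: 18 e⁻, Z=19. Si^4+ < Al^3+ (isoelectronic, higher Z=14 is smaller); Al^3+ < Mg^2+ (both 10 e⁻, Z=13>12); Mg^2+ < Na^+ (both 10 e⁻, Z=12>11); Na^+ < K^+ (same group, period 3 vs 4).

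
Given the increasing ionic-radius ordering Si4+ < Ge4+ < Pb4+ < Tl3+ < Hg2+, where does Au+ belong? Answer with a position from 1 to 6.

First list Z and electron count for each: Si4+ has 10 e⁻ (Z=14), Ge4+ has 28 e⁻ (Z=32), Pb4+ has 78 e⁻ (Z=82), Tl3+ has 78 e⁻ (Z=81), Hg2+ has 78 e⁻ (Z=80), Au+ has 78 e⁻ (Z=79). Si4+ < Ge4+ (same group, 1 shell fewer); Ge4+ < Pb4+ (same group, period 4 vs 6); Pb4+ < Tl3+ (isoelectronic, higher Z=82 is smaller); Tl3+ < Hg2+ (isoelectronic, higher Z=81 is smaller); Hg2+ < Au+ (both 78 e⁻, Z=80>79).
Putting Au+ in gives Si4+ < Ge4+ < Pb4+ < Tl3+ < Hg2+ < Au+; it lands at slot 6.

6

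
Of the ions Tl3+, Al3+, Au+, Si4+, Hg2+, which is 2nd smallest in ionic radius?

Tabulating Z and e⁻: Si4+ has 10 e⁻ (Z=14), Al3+ has 10 e⁻ (Z=13), Tl3+ has 78 e⁻ (Z=81), Hg2+ has 78 e⁻ (Z=80), Au+ has 78 e⁻ (Z=79). Si4+ < Al3+ (both 10 e⁻, Z=14>13); Al3+ < Tl3+ (same group, period 3 vs 6); Tl3+ < Hg2+ (both 78 e⁻, Z=81>80); Hg2+ < Au+ (isoelectronic, higher Z=80 is smaller).
That gives Si4+ < Al3+ < Tl3+ < Hg2+ < Au+. From the smallest end, number 2 is Al3+.

Al3+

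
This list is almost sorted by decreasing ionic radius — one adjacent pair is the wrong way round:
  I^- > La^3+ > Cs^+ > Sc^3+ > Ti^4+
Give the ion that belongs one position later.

Scanning neighbour by neighbour, only La^3+/Cs^+ violates a trend: La^3+ and Cs^+ share 54 electrons; the higher nuclear charge on La (Z=57) contracts it more, so La^3+ < Cs^+. That makes La^3+ the one sitting a position early relative to where it belongs.

La^3+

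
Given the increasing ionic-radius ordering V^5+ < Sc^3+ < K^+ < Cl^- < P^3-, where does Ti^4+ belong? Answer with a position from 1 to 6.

2

These species are isoelectronic with 18 electrons. The only difference is the number of protons: V^5+ (Z=23), Ti^4+ (Z=22), Sc^3+ (Z=21), K^+ (Z=19), Cl^- (Z=17), P^3- (Z=15). The strongest nuclear pull (V^5+) gives the smallest ion.
The complete sequence is V^5+ < Ti^4+ < Sc^3+ < K^+ < Cl^- < P^3-. Ti^4+ sits at position 2.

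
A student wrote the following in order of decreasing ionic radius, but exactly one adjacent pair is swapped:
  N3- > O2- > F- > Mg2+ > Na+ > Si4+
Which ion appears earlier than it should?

Scanning neighbour by neighbour, only Mg2+/Na+ violates a trend: they are isoelectronic (10 e⁻) and Mg has more protons than Na (12 vs 11), making Mg2+ smaller. That makes Mg2+ the one sitting a position early relative to where it belongs.

Mg2+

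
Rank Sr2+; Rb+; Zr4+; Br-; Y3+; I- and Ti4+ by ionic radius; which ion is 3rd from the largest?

First list Z and electron count for each: Ti4+: 18 e⁻, Z=22, Zr4+: 36 e⁻, Z=40, Y3+: 36 e⁻, Z=39, Sr2+: 36 e⁻, Z=38, Rb+: 36 e⁻, Z=37, Br-: 36 e⁻, Z=35, I-: 54 e⁻, Z=53. Ti4+ < Zr4+ (same group, 1 shell fewer); Zr4+ < Y3+ (isoelectronic, higher Z=40 is smaller); Y3+ < Sr2+ (both 36 e⁻, Z=39>38); Sr2+ < Rb+ (isoelectronic, higher Z=38 is smaller); Rb+ < Br- (both 36 e⁻, Z=37>35); Br- < I- (same group, 1 shell fewer).
Full ascending order: Ti4+ < Zr4+ < Y3+ < Sr2+ < Rb+ < Br- < I-. Counting from the largest, position 3 is Rb+.

Rb+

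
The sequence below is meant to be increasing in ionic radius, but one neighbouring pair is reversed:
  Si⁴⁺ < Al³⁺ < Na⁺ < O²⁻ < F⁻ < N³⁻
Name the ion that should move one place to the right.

O²⁻

Scanning neighbour by neighbour, only O²⁻/F⁻ violates a trend: F⁻ and O²⁻ share 10 electrons; the higher nuclear charge on F (Z=9) contracts it more, so F⁻ < O²⁻. That makes O²⁻ the one sitting a position early relative to where it belongs.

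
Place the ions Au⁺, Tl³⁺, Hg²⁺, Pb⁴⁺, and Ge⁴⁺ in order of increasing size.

Ge⁴⁺ < Pb⁴⁺ < Tl³⁺ < Hg²⁺ < Au⁺

Tabulating Z and e⁻: Ge⁴⁺: 28 e⁻, Z=32, Pb⁴⁺: 78 e⁻, Z=82, Tl³⁺: 78 e⁻, Z=81, Hg²⁺: 78 e⁻, Z=80, Au⁺: 78 e⁻, Z=79. Ge⁴⁺ < Pb⁴⁺ (same group, period 4 vs 6); Pb⁴⁺ < Tl³⁺ (isoelectronic, higher Z=82 is smaller); Tl³⁺ < Hg²⁺ (both 78 e⁻, Z=81>80); Hg²⁺ < Au⁺ (both 78 e⁻, Z=80>79).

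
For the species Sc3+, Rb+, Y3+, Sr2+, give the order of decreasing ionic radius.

Rb+ > Sr2+ > Y3+ > Sc3+

Electron counts and nuclear charges: Sc3+ has 18 e⁻ (Z=21), Y3+ has 36 e⁻ (Z=39), Sr2+ has 36 e⁻ (Z=38), Rb+ has 36 e⁻ (Z=37). Sc3+ < Y3+ (same group, period 4 vs 5); Y3+ < Sr2+ (isoelectronic, higher Z=39 is smaller); Sr2+ < Rb+ (isoelectronic, higher Z=38 is smaller).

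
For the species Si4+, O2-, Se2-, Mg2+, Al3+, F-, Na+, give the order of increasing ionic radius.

Si4+ < Al3+ < Mg2+ < Na+ < F- < O2- < Se2-

Si4+: 10 e⁻, Z=14, Al3+: 10 e⁻, Z=13, Mg2+: 10 e⁻, Z=12, Na+: 10 e⁻, Z=11, F-: 10 e⁻, Z=9, O2-: 10 e⁻, Z=8, Se2-: 36 e⁻, Z=34. Si4+ < Al3+ (both 10 e⁻, Z=14>13); Al3+ < Mg2+ (isoelectronic, higher Z=13 is smaller); Mg2+ < Na+ (both 10 e⁻, Z=12>11); Na+ < F- (isoelectronic, higher Z=11 is smaller); F- < O2- (both 10 e⁻, Z=9>8); O2- < Se2- (same group, period 2 vs 4).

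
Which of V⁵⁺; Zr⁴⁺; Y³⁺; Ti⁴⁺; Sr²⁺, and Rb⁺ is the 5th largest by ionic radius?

Work out protons and electrons: V⁵⁺ (Z=23, 18 e⁻), Ti⁴⁺ (Z=22, 18 e⁻), Zr⁴⁺ (Z=40, 36 e⁻), Y³⁺ (Z=39, 36 e⁻), Sr²⁺ (Z=38, 36 e⁻), Rb⁺ (Z=37, 36 e⁻). V⁵⁺ < Ti⁴⁺ (both 18 e⁻, Z=23>22); Ti⁴⁺ < Zr⁴⁺ (same group, 1 shell fewer); Zr⁴⁺ < Y³⁺ (both 36 e⁻, Z=40>39); Y³⁺ < Sr²⁺ (isoelectronic, higher Z=39 is smaller); Sr²⁺ < Rb⁺ (isoelectronic, higher Z=38 is smaller).
Full ascending order: V⁵⁺ < Ti⁴⁺ < Zr⁴⁺ < Y³⁺ < Sr²⁺ < Rb⁺. Counting from the largest, position 5 is Ti⁴⁺.

Ti⁴⁺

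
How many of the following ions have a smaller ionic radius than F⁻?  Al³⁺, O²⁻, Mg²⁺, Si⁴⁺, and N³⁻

These species are isoelectronic with 10 electrons. The only difference is the number of protons: Si⁴⁺ (Z=14), Al³⁺ (Z=13), Mg²⁺ (Z=12), F⁻ (Z=9), O²⁻ (Z=8), N³⁻ (Z=7). The strongest nuclear pull (Si⁴⁺) gives the smallest ion.
Ordering all of them (including F⁻) by radius gives Si⁴⁺ < Al³⁺ < Mg²⁺ < F⁻ < O²⁻ < N³⁻. So 3 are smaller.

3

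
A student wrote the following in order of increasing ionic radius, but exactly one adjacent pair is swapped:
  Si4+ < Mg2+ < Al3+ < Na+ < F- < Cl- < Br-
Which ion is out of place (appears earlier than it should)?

Check each adjacent pair. Mg2+ and Al3+ are reversed: Al3+ and Mg2+ share 10 electrons; the higher nuclear charge on Al (Z=13) contracts it more, so Al3+ < Mg2+. No other neighbouring pair contradicts the periodic trends, so Mg2+ is the ion listed too early.

Mg2+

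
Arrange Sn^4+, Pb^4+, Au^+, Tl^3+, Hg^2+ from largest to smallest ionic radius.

Au^+ > Hg^2+ > Tl^3+ > Pb^4+ > Sn^4+

Work out protons and electrons: Sn^4+: 46 e⁻, Z=50, Pb^4+: 78 e⁻, Z=82, Tl^3+: 78 e⁻, Z=81, Hg^2+: 78 e⁻, Z=80, Au^+: 78 e⁻, Z=79. Sn^4+ < Pb^4+ (same group, period 5 vs 6); Pb^4+ < Tl^3+ (both 78 e⁻, Z=82>81); Tl^3+ < Hg^2+ (both 78 e⁻, Z=81>80); Hg^2+ < Au^+ (both 78 e⁻, Z=80>79).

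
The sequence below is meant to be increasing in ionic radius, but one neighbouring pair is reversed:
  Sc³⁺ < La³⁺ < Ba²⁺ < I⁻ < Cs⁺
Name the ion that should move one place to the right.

I⁻

Compare adjacent ions: both have 54 electrons but Z(Cs)=55 > Z(I)=53, so Cs⁺ should be the smaller of the two — yet in this increasing list I⁻ sits before Cs⁺. Nothing else is reversed, so I⁻ should move one place to the right.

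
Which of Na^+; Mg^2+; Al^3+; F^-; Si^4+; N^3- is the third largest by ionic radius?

Isoelectronic series (10 e⁻ each). Size is set by nuclear charge: more protons means a smaller ion. Si^4+ (Z=14), Al^3+ (Z=13), Mg^2+ (Z=12), Na^+ (Z=11), F^- (Z=9), N^3- (Z=7).
So the order is Si^4+ < Al^3+ < Mg^2+ < Na^+ < F^- < N^3-; the 3rd-largest ion is Na^+.

Na^+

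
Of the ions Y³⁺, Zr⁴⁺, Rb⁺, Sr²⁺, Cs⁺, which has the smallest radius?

Zr⁴⁺

First list Z and electron count for each: Zr⁴⁺ (Z=40, 36 e⁻), Y³⁺ (Z=39, 36 e⁻), Sr²⁺ (Z=38, 36 e⁻), Rb⁺ (Z=37, 36 e⁻), Cs⁺ (Z=55, 54 e⁻). Zr⁴⁺ < Y³⁺ (isoelectronic, higher Z=40 is smaller); Y³⁺ < Sr²⁺ (both 36 e⁻, Z=39>38); Sr²⁺ < Rb⁺ (both 36 e⁻, Z=38>37); Rb⁺ < Cs⁺ (same group, 1 shell fewer).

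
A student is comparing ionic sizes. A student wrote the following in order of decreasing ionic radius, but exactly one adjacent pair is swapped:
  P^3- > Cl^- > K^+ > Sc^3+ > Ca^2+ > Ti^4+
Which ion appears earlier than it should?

Check each adjacent pair. Sc^3+ and Ca^2+ are reversed: Sc^3+ and Ca^2+ share 18 electrons; the higher nuclear charge on Sc (Z=21) contracts it more, so Sc^3+ < Ca^2+. No other neighbouring pair contradicts the periodic trends, so Sc^3+ is the ion listed too early.

Sc^3+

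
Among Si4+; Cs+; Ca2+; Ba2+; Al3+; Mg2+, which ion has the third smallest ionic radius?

Electron counts and nuclear charges: Si4+ (Z=14, 10 e⁻), Al3+ (Z=13, 10 e⁻), Mg2+ (Z=12, 10 e⁻), Ca2+ (Z=20, 18 e⁻), Ba2+ (Z=56, 54 e⁻), Cs+ (Z=55, 54 e⁻). Si4+ < Al3+ (both 10 e⁻, Z=14>13); Al3+ < Mg2+ (both 10 e⁻, Z=13>12); Mg2+ < Ca2+ (same group, period 3 vs 4); Ca2+ < Ba2+ (same group, 2 shells fewer); Ba2+ < Cs+ (both 54 e⁻, Z=56>55).
So the order is Si4+ < Al3+ < Mg2+ < Ca2+ < Ba2+ < Cs+; the 3rd-smallest ion is Mg2+.

Mg2+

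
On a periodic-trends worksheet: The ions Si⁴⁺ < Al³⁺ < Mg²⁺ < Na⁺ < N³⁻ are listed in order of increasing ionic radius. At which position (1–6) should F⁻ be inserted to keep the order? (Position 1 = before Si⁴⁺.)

Each ion has 10 electrons. The ranking follows nuclear charge in reverse — greater Z gives a smaller radius. Si⁴⁺ (Z=14), Al³⁺ (Z=13), Mg²⁺ (Z=12), Na⁺ (Z=11), F⁻ (Z=9), N³⁻ (Z=7).
Merged order: Si⁴⁺ < Al³⁺ < Mg²⁺ < Na⁺ < F⁻ < N³⁻ — F⁻ is number 5.

5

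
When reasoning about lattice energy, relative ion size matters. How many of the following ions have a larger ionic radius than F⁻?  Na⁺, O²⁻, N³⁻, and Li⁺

Electron counts and nuclear charges: Li⁺ has 2 e⁻ (Z=3), Na⁺ has 10 e⁻ (Z=11), F⁻ has 10 e⁻ (Z=9), O²⁻ has 10 e⁻ (Z=8), N³⁻ has 10 e⁻ (Z=7). Li⁺ < Na⁺ (same group, 1 shell fewer); Na⁺ < F⁻ (isoelectronic, higher Z=11 is smaller); F⁻ < O²⁻ (both 10 e⁻, Z=9>8); O²⁻ < N³⁻ (isoelectronic, higher Z=8 is smaller).
Placing each against F⁻: smaller — Li⁺, Na⁺; larger — O²⁻, N³⁻. That's 2.

2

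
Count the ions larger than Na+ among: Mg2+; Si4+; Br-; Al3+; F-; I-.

Tabulating Z and e⁻: Si4+ (Z=14, 10 e⁻), Al3+ (Z=13, 10 e⁻), Mg2+ (Z=12, 10 e⁻), Na+ (Z=11, 10 e⁻), F- (Z=9, 10 e⁻), Br- (Z=35, 36 e⁻), I- (Z=53, 54 e⁻). Si4+ < Al3+ (isoelectronic, higher Z=14 is smaller); Al3+ < Mg2+ (both 10 e⁻, Z=13>12); Mg2+ < Na+ (isoelectronic, higher Z=12 is smaller); Na+ < F- (both 10 e⁻, Z=11>9); F- < Br- (same group, period 2 vs 4); Br- < I- (same group, 1 shell fewer).
Relative to Na+, the ions that are larger are F-, Br-, I-. Count: 3.

3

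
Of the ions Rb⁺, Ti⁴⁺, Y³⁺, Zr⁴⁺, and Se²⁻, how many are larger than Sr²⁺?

Electron counts and nuclear charges: Ti⁴⁺ has 18 e⁻ (Z=22), Zr⁴⁺ has 36 e⁻ (Z=40), Y³⁺ has 36 e⁻ (Z=39), Sr²⁺ has 36 e⁻ (Z=38), Rb⁺ has 36 e⁻ (Z=37), Se²⁻ has 36 e⁻ (Z=34). Ti⁴⁺ < Zr⁴⁺ (same group, period 4 vs 5); Zr⁴⁺ < Y³⁺ (isoelectronic, higher Z=40 is smaller); Y³⁺ < Sr²⁺ (isoelectronic, higher Z=39 is smaller); Sr²⁺ < Rb⁺ (both 36 e⁻, Z=38>37); Rb⁺ < Se²⁻ (isoelectronic, higher Z=37 is smaller).
Relative to Sr²⁺, the ions that are larger are Rb⁺, Se²⁻. Count: 2.

2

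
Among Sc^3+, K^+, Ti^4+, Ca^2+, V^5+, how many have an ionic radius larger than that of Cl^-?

These species are isoelectronic with 18 electrons. The only difference is the number of protons: V^5+ (Z=23), Ti^4+ (Z=22), Sc^3+ (Z=21), Ca^2+ (Z=20), K^+ (Z=19), Cl^- (Z=17). The strongest nuclear pull (V^5+) gives the smallest ion.
Ordering all of them (including Cl^-) by radius gives V^5+ < Ti^4+ < Sc^3+ < Ca^2+ < K^+ < Cl^-. That's 0.

0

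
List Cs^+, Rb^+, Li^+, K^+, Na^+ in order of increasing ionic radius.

Li^+ < Na^+ < K^+ < Rb^+ < Cs^+

All are in the same group with charge +1. Radius grows down the group as n (the outermost shell) increases.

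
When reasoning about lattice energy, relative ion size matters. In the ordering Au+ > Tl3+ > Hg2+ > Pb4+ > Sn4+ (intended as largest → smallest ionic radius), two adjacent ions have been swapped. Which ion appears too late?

Hg2+

Scanning neighbour by neighbour, only Tl3+/Hg2+ violates a trend: they are isoelectronic (78 e⁻) and Tl has more protons than Hg (81 vs 80), making Tl3+ smaller. That makes Hg2+ the one sitting a position late relative to where it belongs.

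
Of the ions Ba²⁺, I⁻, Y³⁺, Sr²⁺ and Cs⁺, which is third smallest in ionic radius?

Ba²⁺

Electron counts and nuclear charges: Y³⁺ has 36 e⁻ (Z=39), Sr²⁺ has 36 e⁻ (Z=38), Ba²⁺ has 54 e⁻ (Z=56), Cs⁺ has 54 e⁻ (Z=55), I⁻ has 54 e⁻ (Z=53). Y³⁺ < Sr²⁺ (isoelectronic, higher Z=39 is smaller); Sr²⁺ < Ba²⁺ (same group, 1 shell fewer); Ba²⁺ < Cs⁺ (both 54 e⁻, Z=56>55); Cs⁺ < I⁻ (isoelectronic, higher Z=55 is smaller).
Full ascending order: Y³⁺ < Sr²⁺ < Ba²⁺ < Cs⁺ < I⁻. Counting from the smallest, position 3 is Ba²⁺.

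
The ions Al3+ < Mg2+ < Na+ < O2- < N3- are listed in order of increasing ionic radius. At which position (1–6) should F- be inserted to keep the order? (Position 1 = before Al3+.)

4

These species are isoelectronic with 10 electrons. The only difference is the number of protons: Al3+ (Z=13), Mg2+ (Z=12), Na+ (Z=11), F- (Z=9), O2- (Z=8), N3- (Z=7). The strongest nuclear pull (Al3+) gives the smallest ion.
Putting F- in gives Al3+ < Mg2+ < Na+ < F- < O2- < N3-; it lands at slot 4.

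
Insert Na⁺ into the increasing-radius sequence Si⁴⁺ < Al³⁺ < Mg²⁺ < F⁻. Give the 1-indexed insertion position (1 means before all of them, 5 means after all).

4

Each ion has 10 electrons. The ranking follows nuclear charge in reverse — greater Z gives a smaller radius. Si⁴⁺ (Z=14), Al³⁺ (Z=13), Mg²⁺ (Z=12), Na⁺ (Z=11), F⁻ (Z=9).
With Na⁺ included the full order is Si⁴⁺ < Al³⁺ < Mg²⁺ < Na⁺ < F⁻, so it takes position 4.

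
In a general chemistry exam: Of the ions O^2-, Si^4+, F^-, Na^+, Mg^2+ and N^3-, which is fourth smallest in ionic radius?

F^-

Isoelectronic series (10 e⁻ each). Size is set by nuclear charge: more protons means a smaller ion. Si^4+ (Z=14), Mg^2+ (Z=12), Na^+ (Z=11), F^- (Z=9), O^2- (Z=8), N^3- (Z=7).
Ordering: Si^4+ < Mg^2+ < Na^+ < F^- < O^2- < N^3-. The fourth smallest is F^-.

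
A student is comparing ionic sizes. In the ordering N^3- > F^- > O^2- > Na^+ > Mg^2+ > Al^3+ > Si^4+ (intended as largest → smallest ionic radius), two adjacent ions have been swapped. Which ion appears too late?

O^2-

Scanning neighbour by neighbour, only F^-/O^2- violates a trend: they are isoelectronic (10 e⁻) and F has more protons than O (9 vs 8), making F^- smaller. That makes O^2- the one sitting a position late relative to where it belongs.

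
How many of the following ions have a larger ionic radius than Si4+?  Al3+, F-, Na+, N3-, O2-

5

All of these have 10 electrons (isoelectronic). With the same electron cloud, the ion with the most protons pulls it in tightest. Nuclear charges: Si4+ (Z=14), Al3+ (Z=13), Na+ (Z=11), F- (Z=9), O2- (Z=8), N3- (Z=7). Highest Z is smallest.
Ordering all of them (including Si4+) by radius gives Si4+ < Al3+ < Na+ < F- < O2- < N3-. So 5 are larger.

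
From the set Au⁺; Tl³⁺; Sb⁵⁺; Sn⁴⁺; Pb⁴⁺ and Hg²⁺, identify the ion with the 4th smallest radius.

Electron counts and nuclear charges: Sb⁵⁺ has 46 e⁻ (Z=51), Sn⁴⁺ has 46 e⁻ (Z=50), Pb⁴⁺ has 78 e⁻ (Z=82), Tl³⁺ has 78 e⁻ (Z=81), Hg²⁺ has 78 e⁻ (Z=80), Au⁺ has 78 e⁻ (Z=79). Sb⁵⁺ < Sn⁴⁺ (isoelectronic, higher Z=51 is smaller); Sn⁴⁺ < Pb⁴⁺ (same group, 1 shell fewer); Pb⁴⁺ < Tl³⁺ (isoelectronic, higher Z=82 is smaller); Tl³⁺ < Hg²⁺ (both 78 e⁻, Z=81>80); Hg²⁺ < Au⁺ (both 78 e⁻, Z=80>79).
Ordering: Sb⁵⁺ < Sn⁴⁺ < Pb⁴⁺ < Tl³⁺ < Hg²⁺ < Au⁺. The 4th smallest is Tl³⁺.

Tl³⁺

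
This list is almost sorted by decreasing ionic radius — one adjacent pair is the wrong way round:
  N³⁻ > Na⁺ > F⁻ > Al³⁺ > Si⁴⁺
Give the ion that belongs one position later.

Na⁺

Compare adjacent ions: Na⁺ and F⁻ share 10 electrons; the higher nuclear charge on Na (Z=11) contracts it more, so Na⁺ < F⁻ — yet in this decreasing list Na⁺ sits before F⁻. Nothing else is reversed, so Na⁺ should move one place to the right.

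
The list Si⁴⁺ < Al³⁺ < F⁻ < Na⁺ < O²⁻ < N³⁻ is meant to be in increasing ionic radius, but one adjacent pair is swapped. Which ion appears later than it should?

Na⁺

Check each adjacent pair. F⁻ and Na⁺ are reversed: they are isoelectronic (10 e⁻) and Na has more protons than F (11 vs 9), making Na⁺ smaller. No other neighbouring pair contradicts the periodic trends, so Na⁺ is the ion listed too late.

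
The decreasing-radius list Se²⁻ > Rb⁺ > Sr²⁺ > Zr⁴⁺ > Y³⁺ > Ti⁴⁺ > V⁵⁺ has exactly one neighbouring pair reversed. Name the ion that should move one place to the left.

Y³⁺

Check each adjacent pair. Zr⁴⁺ and Y³⁺ are reversed: Zr⁴⁺ and Y³⁺ share 36 electrons; the higher nuclear charge on Zr (Z=40) contracts it more, so Zr⁴⁺ < Y³⁺. No other neighbouring pair contradicts the periodic trends, so Y³⁺ is the ion listed too late.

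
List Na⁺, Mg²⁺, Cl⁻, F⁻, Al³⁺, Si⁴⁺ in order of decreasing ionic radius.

Cl⁻ > F⁻ > Na⁺ > Mg²⁺ > Al³⁺ > Si⁴⁺

First list Z and electron count for each: Si⁴⁺: 10 e⁻, Z=14, Al³⁺: 10 e⁻, Z=13, Mg²⁺: 10 e⁻, Z=12, Na⁺: 10 e⁻, Z=11, F⁻: 10 e⁻, Z=9, Cl⁻: 18 e⁻, Z=17. Si⁴⁺ < Al³⁺ (both 10 e⁻, Z=14>13); Al³⁺ < Mg²⁺ (isoelectronic, higher Z=13 is smaller); Mg²⁺ < Na⁺ (isoelectronic, higher Z=12 is smaller); Na⁺ < F⁻ (both 10 e⁻, Z=11>9); F⁻ < Cl⁻ (same group, period 2 vs 3).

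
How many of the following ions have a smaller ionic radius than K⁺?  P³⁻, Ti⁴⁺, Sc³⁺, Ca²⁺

3

Isoelectronic series (18 e⁻ each). Size is set by nuclear charge: more protons means a smaller ion. Ti⁴⁺ (Z=22), Sc³⁺ (Z=21), Ca²⁺ (Z=20), K⁺ (Z=19), P³⁻ (Z=15).
Placing each against K⁺: smaller — Ti⁴⁺, Sc³⁺, Ca²⁺; larger — P³⁻. That's 3.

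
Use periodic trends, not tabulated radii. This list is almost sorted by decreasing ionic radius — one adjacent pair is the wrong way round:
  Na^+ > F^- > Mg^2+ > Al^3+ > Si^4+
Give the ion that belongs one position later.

Na^+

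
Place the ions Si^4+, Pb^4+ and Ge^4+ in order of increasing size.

Si^4+ < Ge^4+ < Pb^4+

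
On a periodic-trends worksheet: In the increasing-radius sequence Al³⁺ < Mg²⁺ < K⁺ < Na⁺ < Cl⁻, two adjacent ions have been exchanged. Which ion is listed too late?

Na⁺

Compare adjacent ions: Na⁺ and K⁺ are in one column with the same charge; the lighter period-3 ion has one fewer shell and is smaller — yet in this increasing list K⁺ sits before Na⁺. Nothing else is reversed, so Na⁺ should move one place to the left.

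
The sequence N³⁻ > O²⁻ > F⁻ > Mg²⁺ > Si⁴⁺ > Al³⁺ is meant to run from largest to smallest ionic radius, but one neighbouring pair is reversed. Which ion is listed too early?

The pair Si⁴⁺, Al³⁺ is the wrong way round — they are isoelectronic (10 e⁻) and Si has more protons than Al (14 vs 13), making Si⁴⁺ smaller. All other adjacent pairs agree with periodic trends, so Si⁴⁺ is the misplaced ion.

Si⁴⁺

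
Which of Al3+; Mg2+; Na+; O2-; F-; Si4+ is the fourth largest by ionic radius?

Mg2+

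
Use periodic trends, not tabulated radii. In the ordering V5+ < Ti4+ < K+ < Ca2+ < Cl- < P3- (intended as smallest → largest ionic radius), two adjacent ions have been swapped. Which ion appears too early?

Compare adjacent ions: Ca2+ and K+ share 18 electrons; the higher nuclear charge on Ca (Z=20) contracts it more, so Ca2+ < K+ — yet in this increasing list K+ sits before Ca2+. Nothing else is reversed, so K+ should move one place to the right.

K+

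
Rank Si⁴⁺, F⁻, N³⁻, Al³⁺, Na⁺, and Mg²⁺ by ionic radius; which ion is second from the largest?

F⁻

Each ion has 10 electrons. The ranking follows nuclear charge in reverse — greater Z gives a smaller radius. Si⁴⁺ (Z=14), Al³⁺ (Z=13), Mg²⁺ (Z=12), Na⁺ (Z=11), F⁻ (Z=9), N³⁻ (Z=7).
Full ascending order: Si⁴⁺ < Al³⁺ < Mg²⁺ < Na⁺ < F⁻ < N³⁻. Counting from the largest, position 2 is F⁻.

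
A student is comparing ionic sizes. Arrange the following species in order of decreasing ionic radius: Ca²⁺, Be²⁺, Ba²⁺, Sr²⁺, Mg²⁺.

Ba²⁺ > Sr²⁺ > Ca²⁺ > Mg²⁺ > Be²⁺

These ions sit in one column with identical charge. Each step down the periodic table adds a principal shell, increasing the radius.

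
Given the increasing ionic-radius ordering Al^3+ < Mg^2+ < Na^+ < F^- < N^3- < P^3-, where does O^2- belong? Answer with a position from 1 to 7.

First list Z and electron count for each: Al^3+ has 10 e⁻ (Z=13), Mg^2+ has 10 e⁻ (Z=12), Na^+ has 10 e⁻ (Z=11), F^- has 10 e⁻ (Z=9), O^2- has 10 e⁻ (Z=8), N^3- has 10 e⁻ (Z=7), P^3- has 18 e⁻ (Z=15). Al^3+ < Mg^2+ (both 10 e⁻, Z=13>12); Mg^2+ < Na^+ (both 10 e⁻, Z=12>11); Na^+ < F^- (both 10 e⁻, Z=11>9); F^- < O^2- (both 10 e⁻, Z=9>8); O^2- < N^3- (isoelectronic, higher Z=8 is smaller); N^3- < P^3- (same group, 1 shell fewer).
With O^2- included the full order is Al^3+ < Mg^2+ < Na^+ < F^- < O^2- < N^3- < P^3-, so it takes position 5.

5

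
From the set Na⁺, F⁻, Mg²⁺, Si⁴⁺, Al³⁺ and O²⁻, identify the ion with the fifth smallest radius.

F⁻

Isoelectronic series (10 e⁻ each). Size is set by nuclear charge: more protons means a smaller ion. Si⁴⁺ (Z=14), Al³⁺ (Z=13), Mg²⁺ (Z=12), Na⁺ (Z=11), F⁻ (Z=9), O²⁻ (Z=8).
Full ascending order: Si⁴⁺ < Al³⁺ < Mg²⁺ < Na⁺ < F⁻ < O²⁻. Counting from the smallest, position 5 is F⁻.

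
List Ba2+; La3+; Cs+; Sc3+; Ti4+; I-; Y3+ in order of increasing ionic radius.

Ti4+ < Sc3+ < Y3+ < La3+ < Ba2+ < Cs+ < I-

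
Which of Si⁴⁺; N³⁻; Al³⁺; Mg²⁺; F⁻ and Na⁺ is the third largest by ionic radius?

Na⁺

These species are isoelectronic with 10 electrons. The only difference is the number of protons: Si⁴⁺ (Z=14), Al³⁺ (Z=13), Mg²⁺ (Z=12), Na⁺ (Z=11), F⁻ (Z=9), N³⁻ (Z=7). The strongest nuclear pull (Si⁴⁺) gives the smallest ion.
That gives Si⁴⁺ < Al³⁺ < Mg²⁺ < Na⁺ < F⁻ < N³⁻. From the largest end, number 3 is Na⁺.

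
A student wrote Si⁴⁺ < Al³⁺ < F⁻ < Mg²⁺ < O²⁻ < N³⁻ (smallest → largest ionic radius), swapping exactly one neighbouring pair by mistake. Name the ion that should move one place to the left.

Mg²⁺

Scanning neighbour by neighbour, only F⁻/Mg²⁺ violates a trend: Mg²⁺ and F⁻ share 10 electrons; the higher nuclear charge on Mg (Z=12) contracts it more, so Mg²⁺ < F⁻. That makes Mg²⁺ the one sitting a position late relative to where it belongs.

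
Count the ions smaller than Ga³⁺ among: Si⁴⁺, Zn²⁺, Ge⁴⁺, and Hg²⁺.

2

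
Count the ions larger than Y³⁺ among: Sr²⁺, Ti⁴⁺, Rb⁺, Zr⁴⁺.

Tabulating Z and e⁻: Ti⁴⁺ (Z=22, 18 e⁻), Zr⁴⁺ (Z=40, 36 e⁻), Y³⁺ (Z=39, 36 e⁻), Sr²⁺ (Z=38, 36 e⁻), Rb⁺ (Z=37, 36 e⁻). Ti⁴⁺ < Zr⁴⁺ (same group, 1 shell fewer); Zr⁴⁺ < Y³⁺ (isoelectronic, higher Z=40 is smaller); Y³⁺ < Sr²⁺ (both 36 e⁻, Z=39>38); Sr²⁺ < Rb⁺ (both 36 e⁻, Z=38>37).
Ordering all of them (including Y³⁺) by radius gives Ti⁴⁺ < Zr⁴⁺ < Y³⁺ < Sr²⁺ < Rb⁺. So 2 are larger.

2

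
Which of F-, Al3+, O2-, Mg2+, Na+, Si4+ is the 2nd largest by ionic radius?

F-

These species are isoelectronic with 10 electrons. The only difference is the number of protons: Si4+ (Z=14), Al3+ (Z=13), Mg2+ (Z=12), Na+ (Z=11), F- (Z=9), O2- (Z=8). The strongest nuclear pull (Si4+) gives the smallest ion.
That gives Si4+ < Al3+ < Mg2+ < Na+ < F- < O2-. From the largest end, number 2 is F-.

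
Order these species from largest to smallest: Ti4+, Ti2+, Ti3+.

These are all Ti ions. Removing more electrons (higher positive charge) pulls the remaining electrons in closer, so Ti4+ is smallest and Ti2+ is largest.

Ti2+ > Ti3+ > Ti4+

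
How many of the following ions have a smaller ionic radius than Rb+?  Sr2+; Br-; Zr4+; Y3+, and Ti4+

4

Electron counts and nuclear charges: Ti4+ has 18 e⁻ (Z=22), Zr4+ has 36 e⁻ (Z=40), Y3+ has 36 e⁻ (Z=39), Sr2+ has 36 e⁻ (Z=38), Rb+ has 36 e⁻ (Z=37), Br- has 36 e⁻ (Z=35). Ti4+ < Zr4+ (same group, 1 shell fewer); Zr4+ < Y3+ (both 36 e⁻, Z=40>39); Y3+ < Sr2+ (both 36 e⁻, Z=39>38); Sr2+ < Rb+ (isoelectronic, higher Z=38 is smaller); Rb+ < Br- (both 36 e⁻, Z=37>35).
Relative to Rb+, the ions that are smaller are Ti4+, Zr4+, Y3+, Sr2+. That's 4.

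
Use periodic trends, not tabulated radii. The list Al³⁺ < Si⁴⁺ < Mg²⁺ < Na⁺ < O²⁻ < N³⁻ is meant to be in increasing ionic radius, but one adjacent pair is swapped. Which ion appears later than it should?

Check each adjacent pair. Al³⁺ and Si⁴⁺ are reversed: both have 10 electrons but Z(Si)=14 > Z(Al)=13, so Si⁴⁺ should be the smaller of the two. No other neighbouring pair contradicts the periodic trends, so Si⁴⁺ is the ion listed too late.

Si⁴⁺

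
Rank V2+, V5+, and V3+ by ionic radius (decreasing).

V2+ > V3+ > V5+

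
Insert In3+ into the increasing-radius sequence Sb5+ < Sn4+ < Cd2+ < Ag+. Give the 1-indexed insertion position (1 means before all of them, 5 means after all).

3

Isoelectronic series (46 e⁻ each). Size is set by nuclear charge: more protons means a smaller ion. Sb5+ (Z=51), Sn4+ (Z=50), In3+ (Z=49), Cd2+ (Z=48), Ag+ (Z=47).
Merged order: Sb5+ < Sn4+ < In3+ < Cd2+ < Ag+ — In3+ is number 3.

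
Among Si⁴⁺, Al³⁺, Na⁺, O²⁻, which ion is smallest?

These species are isoelectronic with 10 electrons. The only difference is the number of protons: Si⁴⁺ (Z=14), Al³⁺ (Z=13), Na⁺ (Z=11), O²⁻ (Z=8). The strongest nuclear pull (Si⁴⁺) gives the smallest ion.

Si⁴⁺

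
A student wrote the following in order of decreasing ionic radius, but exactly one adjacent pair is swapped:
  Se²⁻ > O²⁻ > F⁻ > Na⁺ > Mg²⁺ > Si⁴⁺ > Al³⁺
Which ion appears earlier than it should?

Si⁴⁺

Check each adjacent pair. Si⁴⁺ and Al³⁺ are reversed: both have 10 electrons but Z(Si)=14 > Z(Al)=13, so Si⁴⁺ should be the smaller of the two. No other neighbouring pair contradicts the periodic trends, so Si⁴⁺ is the ion listed too early.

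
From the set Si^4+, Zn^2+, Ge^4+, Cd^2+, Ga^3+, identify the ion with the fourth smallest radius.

Work out protons and electrons: Si^4+: 10 e⁻, Z=14, Ge^4+: 28 e⁻, Z=32, Ga^3+: 28 e⁻, Z=31, Zn^2+: 28 e⁻, Z=30, Cd^2+: 46 e⁻, Z=48. Si^4+ < Ge^4+ (same group, 1 shell fewer); Ge^4+ < Ga^3+ (both 28 e⁻, Z=32>31); Ga^3+ < Zn^2+ (isoelectronic, higher Z=31 is smaller); Zn^2+ < Cd^2+ (same group, 1 shell fewer).
That gives Si^4+ < Ge^4+ < Ga^3+ < Zn^2+ < Cd^2+. From the smallest end, number 4 is Zn^2+.

Zn^2+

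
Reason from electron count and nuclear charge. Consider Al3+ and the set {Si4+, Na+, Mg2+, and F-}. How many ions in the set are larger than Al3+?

3

These species are isoelectronic with 10 electrons. The only difference is the number of protons: Si4+ (Z=14), Al3+ (Z=13), Mg2+ (Z=12), Na+ (Z=11), F- (Z=9). The strongest nuclear pull (Si4+) gives the smallest ion.
Ordering all of them (including Al3+) by radius gives Si4+ < Al3+ < Mg2+ < Na+ < F-. That's 3.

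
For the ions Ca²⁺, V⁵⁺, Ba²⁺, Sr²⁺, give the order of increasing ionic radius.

Work out protons and electrons: V⁵⁺ has 18 e⁻ (Z=23), Ca²⁺ has 18 e⁻ (Z=20), Sr²⁺ has 36 e⁻ (Z=38), Ba²⁺ has 54 e⁻ (Z=56). V⁵⁺ < Ca²⁺ (isoelectronic, higher Z=23 is smaller); Ca²⁺ < Sr²⁺ (same group, 1 shell fewer); Sr²⁺ < Ba²⁺ (same group, period 5 vs 6).

V⁵⁺ < Ca²⁺ < Sr²⁺ < Ba²⁺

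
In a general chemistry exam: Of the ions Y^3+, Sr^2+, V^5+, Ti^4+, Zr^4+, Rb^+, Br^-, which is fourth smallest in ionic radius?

V^5+: 18 e⁻, Z=23, Ti^4+: 18 e⁻, Z=22, Zr^4+: 36 e⁻, Z=40, Y^3+: 36 e⁻, Z=39, Sr^2+: 36 e⁻, Z=38, Rb^+: 36 e⁻, Z=37, Br^-: 36 e⁻, Z=35. V^5+ < Ti^4+ (isoelectronic, higher Z=23 is smaller); Ti^4+ < Zr^4+ (same group, 1 shell fewer); Zr^4+ < Y^3+ (isoelectronic, higher Z=40 is smaller); Y^3+ < Sr^2+ (both 36 e⁻, Z=39>38); Sr^2+ < Rb^+ (isoelectronic, higher Z=38 is smaller); Rb^+ < Br^- (isoelectronic, higher Z=37 is smaller).
Full ascending order: V^5+ < Ti^4+ < Zr^4+ < Y^3+ < Sr^2+ < Rb^+ < Br^-. Counting from the smallest, position 4 is Y^3+.

Y^3+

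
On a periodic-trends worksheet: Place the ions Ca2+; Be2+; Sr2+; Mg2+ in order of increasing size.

Be2+ < Mg2+ < Ca2+ < Sr2+

These ions sit in one column with identical charge. Each step down the periodic table adds a principal shell, increasing the radius.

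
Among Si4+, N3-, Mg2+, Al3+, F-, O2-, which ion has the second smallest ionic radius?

Al3+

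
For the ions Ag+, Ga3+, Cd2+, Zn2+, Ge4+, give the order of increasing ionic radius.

Ge4+ < Ga3+ < Zn2+ < Cd2+ < Ag+

Tabulating Z and e⁻: Ge4+ (Z=32, 28 e⁻), Ga3+ (Z=31, 28 e⁻), Zn2+ (Z=30, 28 e⁻), Cd2+ (Z=48, 46 e⁻), Ag+ (Z=47, 46 e⁻). Ge4+ < Ga3+ (both 28 e⁻, Z=32>31); Ga3+ < Zn2+ (both 28 e⁻, Z=31>30); Zn2+ < Cd2+ (same group, 1 shell fewer); Cd2+ < Ag+ (isoelectronic, higher Z=48 is smaller).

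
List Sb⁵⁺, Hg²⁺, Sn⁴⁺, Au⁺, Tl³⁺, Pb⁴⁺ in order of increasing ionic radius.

Electron counts and nuclear charges: Sb⁵⁺ has 46 e⁻ (Z=51), Sn⁴⁺ has 46 e⁻ (Z=50), Pb⁴⁺ has 78 e⁻ (Z=82), Tl³⁺ has 78 e⁻ (Z=81), Hg²⁺ has 78 e⁻ (Z=80), Au⁺ has 78 e⁻ (Z=79). Sb⁵⁺ < Sn⁴⁺ (isoelectronic, higher Z=51 is smaller); Sn⁴⁺ < Pb⁴⁺ (same group, period 5 vs 6); Pb⁴⁺ < Tl³⁺ (both 78 e⁻, Z=82>81); Tl³⁺ < Hg²⁺ (both 78 e⁻, Z=81>80); Hg²⁺ < Au⁺ (isoelectronic, higher Z=80 is smaller).

Sb⁵⁺ < Sn⁴⁺ < Pb⁴⁺ < Tl³⁺ < Hg²⁺ < Au⁺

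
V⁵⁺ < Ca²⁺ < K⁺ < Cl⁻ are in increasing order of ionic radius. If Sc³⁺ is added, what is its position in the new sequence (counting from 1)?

Isoelectronic series (18 e⁻ each). Size is set by nuclear charge: more protons means a smaller ion. V⁵⁺ (Z=23), Sc³⁺ (Z=21), Ca²⁺ (Z=20), K⁺ (Z=19), Cl⁻ (Z=17).
With Sc³⁺ included the full order is V⁵⁺ < Sc³⁺ < Ca²⁺ < K⁺ < Cl⁻, so it takes position 2.

2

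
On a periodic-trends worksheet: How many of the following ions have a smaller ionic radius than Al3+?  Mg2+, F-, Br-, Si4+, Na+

Electron counts and nuclear charges: Si4+ (Z=14, 10 e⁻), Al3+ (Z=13, 10 e⁻), Mg2+ (Z=12, 10 e⁻), Na+ (Z=11, 10 e⁻), F- (Z=9, 10 e⁻), Br- (Z=35, 36 e⁻). Si4+ < Al3+ (isoelectronic, higher Z=14 is smaller); Al3+ < Mg2+ (both 10 e⁻, Z=13>12); Mg2+ < Na+ (both 10 e⁻, Z=12>11); Na+ < F- (isoelectronic, higher Z=11 is smaller); F- < Br- (same group, period 2 vs 4).
Relative to Al3+, the ions that are smaller are Si4+. That's 1.

1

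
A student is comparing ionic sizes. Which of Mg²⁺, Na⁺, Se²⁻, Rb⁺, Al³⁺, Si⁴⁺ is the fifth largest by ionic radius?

Al³⁺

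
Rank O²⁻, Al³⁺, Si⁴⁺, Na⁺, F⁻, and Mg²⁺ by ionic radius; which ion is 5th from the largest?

Al³⁺

These species are isoelectronic with 10 electrons. The only difference is the number of protons: Si⁴⁺ (Z=14), Al³⁺ (Z=13), Mg²⁺ (Z=12), Na⁺ (Z=11), F⁻ (Z=9), O²⁻ (Z=8). The strongest nuclear pull (Si⁴⁺) gives the smallest ion.
Full ascending order: Si⁴⁺ < Al³⁺ < Mg²⁺ < Na⁺ < F⁻ < O²⁻. Counting from the largest, position 5 is Al³⁺.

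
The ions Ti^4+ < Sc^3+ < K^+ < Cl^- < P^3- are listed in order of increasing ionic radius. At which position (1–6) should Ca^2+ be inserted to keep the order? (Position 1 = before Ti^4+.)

3

Isoelectronic series (18 e⁻ each). Size is set by nuclear charge: more protons means a smaller ion. Ti^4+ (Z=22), Sc^3+ (Z=21), Ca^2+ (Z=20), K^+ (Z=19), Cl^- (Z=17), P^3- (Z=15).
With Ca^2+ included the full order is Ti^4+ < Sc^3+ < Ca^2+ < K^+ < Cl^- < P^3-, so it takes position 3.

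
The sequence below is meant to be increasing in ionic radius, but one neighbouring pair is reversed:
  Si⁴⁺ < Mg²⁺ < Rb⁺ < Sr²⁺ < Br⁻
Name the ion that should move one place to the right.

Compare adjacent ions: Sr²⁺ and Rb⁺ share 36 electrons; the higher nuclear charge on Sr (Z=38) contracts it more, so Sr²⁺ < Rb⁺ — yet in this increasing list Rb⁺ sits before Sr²⁺. Nothing else is reversed, so Rb⁺ should move one place to the right.

Rb⁺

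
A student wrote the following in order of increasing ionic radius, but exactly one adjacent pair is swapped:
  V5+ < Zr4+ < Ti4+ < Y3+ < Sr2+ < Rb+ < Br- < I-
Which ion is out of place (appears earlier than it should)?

Compare adjacent ions: same group and charge — period 4 sits above period 5, so Ti4+ is smaller — yet in this increasing list Zr4+ sits before Ti4+. Nothing else is reversed, so Zr4+ should move one place to the right.

Zr4+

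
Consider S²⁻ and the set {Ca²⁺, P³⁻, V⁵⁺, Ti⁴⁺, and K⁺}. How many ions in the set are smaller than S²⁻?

All of these have 18 electrons (isoelectronic). With the same electron cloud, the ion with the most protons pulls it in tightest. Nuclear charges: V⁵⁺ (Z=23), Ti⁴⁺ (Z=22), Ca²⁺ (Z=20), K⁺ (Z=19), S²⁻ (Z=16), P³⁻ (Z=15). Highest Z is smallest.
Overall: V⁵⁺ < Ti⁴⁺ < Ca²⁺ < K⁺ < S²⁻ < P³⁻. S²⁻ has 4 below it and 1 above. So 4 are smaller.

4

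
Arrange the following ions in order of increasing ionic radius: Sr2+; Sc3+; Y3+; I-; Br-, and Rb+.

Sc3+ < Y3+ < Sr2+ < Rb+ < Br- < I-

Work out protons and electrons: Sc3+ (Z=21, 18 e⁻), Y3+ (Z=39, 36 e⁻), Sr2+ (Z=38, 36 e⁻), Rb+ (Z=37, 36 e⁻), Br- (Z=35, 36 e⁻), I- (Z=53, 54 e⁻). Sc3+ < Y3+ (same group, 1 shell fewer); Y3+ < Sr2+ (both 36 e⁻, Z=39>38); Sr2+ < Rb+ (isoelectronic, higher Z=38 is smaller); Rb+ < Br- (both 36 e⁻, Z=37>35); Br- < I- (same group, 1 shell fewer).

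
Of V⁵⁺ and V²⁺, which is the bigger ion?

V²⁺

For a single element, ionic radius drops as positive charge rises — V⁵⁺ < V²⁺.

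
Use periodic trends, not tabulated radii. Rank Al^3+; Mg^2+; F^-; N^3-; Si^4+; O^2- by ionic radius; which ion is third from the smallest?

Mg^2+

Isoelectronic series (10 e⁻ each). Size is set by nuclear charge: more protons means a smaller ion. Si^4+ (Z=14), Al^3+ (Z=13), Mg^2+ (Z=12), F^- (Z=9), O^2- (Z=8), N^3- (Z=7).
Ordering: Si^4+ < Al^3+ < Mg^2+ < F^- < O^2- < N^3-. The third smallest is Mg^2+.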